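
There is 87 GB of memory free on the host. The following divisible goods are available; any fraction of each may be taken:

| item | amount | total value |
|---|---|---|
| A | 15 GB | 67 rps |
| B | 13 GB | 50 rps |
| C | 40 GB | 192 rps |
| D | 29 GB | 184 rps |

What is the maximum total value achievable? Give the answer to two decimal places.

454.54

Take in order of value per unit:
- D (184/29 per unit): all 29 → value 184, running total 184.00
- C (192/40 per unit): all 40 → value 192, running total 376.00
- A (67/15 per unit): all 15 → value 67, running total 443.00
- B (50/13 per unit): 3 of 13 → value 3×50/13 = 11.5385, running total 454.54
Total 454.54.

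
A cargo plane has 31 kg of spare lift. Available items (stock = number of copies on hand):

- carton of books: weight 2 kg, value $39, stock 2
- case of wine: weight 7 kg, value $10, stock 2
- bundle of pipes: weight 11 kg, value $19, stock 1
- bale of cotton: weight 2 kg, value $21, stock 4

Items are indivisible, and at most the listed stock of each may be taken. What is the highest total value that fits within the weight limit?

Best selections within weight 31 and stock limits:
- 2×carton of books + 1×case of wine + 1×bundle of pipes + 4×bale of cotton: weight 30, value 191
- 2×carton of books + 2×case of wine + 4×bale of cotton: weight 26, value 182
Best: $191.

$191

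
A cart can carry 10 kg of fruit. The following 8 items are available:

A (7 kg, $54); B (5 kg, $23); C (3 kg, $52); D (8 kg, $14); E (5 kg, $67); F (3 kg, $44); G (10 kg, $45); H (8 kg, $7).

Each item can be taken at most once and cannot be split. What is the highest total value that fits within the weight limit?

$119

Check high-value combinations within 10 kg:
- C+E: weight 3+5=8, value 52+67=119
- E+F: weight 5+3=8, value 67+44=111
- A+C: weight 7+3=10, value 54+52=106
- A+F: weight 7+3=10, value 54+44=98
Best: $119.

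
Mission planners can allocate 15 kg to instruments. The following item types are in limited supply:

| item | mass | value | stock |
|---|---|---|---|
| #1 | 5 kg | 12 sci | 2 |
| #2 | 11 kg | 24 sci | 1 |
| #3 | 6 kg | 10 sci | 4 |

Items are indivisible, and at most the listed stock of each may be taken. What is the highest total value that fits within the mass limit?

Best selections within mass 15 and stock limits:
- 2×#1: mass 10, value 24
- 1×#2: mass 11, value 24
Best: 24 sci.

24 sci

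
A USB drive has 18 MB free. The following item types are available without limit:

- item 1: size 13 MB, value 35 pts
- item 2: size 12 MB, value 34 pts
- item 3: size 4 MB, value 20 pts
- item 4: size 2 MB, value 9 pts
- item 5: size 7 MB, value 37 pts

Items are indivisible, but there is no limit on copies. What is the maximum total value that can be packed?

Best value-per-unit is item 5 at 37/7; filling with it alone gives 2×37 = 74.
Optimal mix: 1×item 3 + 2×item 5 → size 18, value 94.

94 pts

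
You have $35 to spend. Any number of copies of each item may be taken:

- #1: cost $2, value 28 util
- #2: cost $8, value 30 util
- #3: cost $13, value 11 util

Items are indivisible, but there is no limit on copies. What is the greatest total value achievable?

476 util

Best value-per-unit is #1 at 28/2, and filling with it alone uses cost 17×2=34. No mix of the others beats 17×28 = 476.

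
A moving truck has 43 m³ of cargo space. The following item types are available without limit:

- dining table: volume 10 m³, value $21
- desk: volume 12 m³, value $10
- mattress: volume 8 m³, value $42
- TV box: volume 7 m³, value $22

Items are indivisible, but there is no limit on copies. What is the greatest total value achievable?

$210

Best value-per-unit is mattress at 42/8, and filling with it alone uses volume 5×8=40. No mix of the others beats 5×42 = 210.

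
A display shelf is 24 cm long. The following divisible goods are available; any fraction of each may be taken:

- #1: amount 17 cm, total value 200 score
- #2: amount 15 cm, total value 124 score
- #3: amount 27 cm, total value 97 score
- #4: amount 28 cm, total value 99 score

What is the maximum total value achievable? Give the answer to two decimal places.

Take in order of value per unit:
- #1 (200/17 per unit): all 17 → value 200, running total 200.00
- #2 (124/15 per unit): 7 of 15 → value 7×124/15 = 57.8667, running total 257.87
Total 257.87.

257.87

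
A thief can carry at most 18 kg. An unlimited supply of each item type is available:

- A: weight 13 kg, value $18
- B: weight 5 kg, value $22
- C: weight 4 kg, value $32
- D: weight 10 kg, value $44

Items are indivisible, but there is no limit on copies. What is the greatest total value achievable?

Best value-per-unit is C at 32/4, and filling with it alone uses weight 4×4=16. No mix of the others beats 4×32 = 128.

$128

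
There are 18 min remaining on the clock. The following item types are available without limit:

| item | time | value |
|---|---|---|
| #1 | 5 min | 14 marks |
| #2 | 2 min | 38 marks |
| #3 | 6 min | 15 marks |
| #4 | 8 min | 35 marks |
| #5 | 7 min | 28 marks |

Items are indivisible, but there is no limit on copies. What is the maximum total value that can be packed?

Best value-per-unit is #2 at 38/2, and filling with it alone uses time 9×2=18. No mix of the others beats 9×38 = 342.

342 marks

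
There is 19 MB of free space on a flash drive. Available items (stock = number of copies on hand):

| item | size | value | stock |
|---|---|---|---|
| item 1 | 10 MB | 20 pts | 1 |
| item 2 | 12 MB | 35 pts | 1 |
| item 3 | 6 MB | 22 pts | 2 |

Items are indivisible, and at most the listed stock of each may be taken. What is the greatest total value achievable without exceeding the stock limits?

57 pts

Top feasible selections:
- 1×item 2 + 1×item 3: size 18, value 57
- 2×item 3: size 12, value 44
- 1×item 1 + 1×item 3: size 16, value 42
Best: 57 pts.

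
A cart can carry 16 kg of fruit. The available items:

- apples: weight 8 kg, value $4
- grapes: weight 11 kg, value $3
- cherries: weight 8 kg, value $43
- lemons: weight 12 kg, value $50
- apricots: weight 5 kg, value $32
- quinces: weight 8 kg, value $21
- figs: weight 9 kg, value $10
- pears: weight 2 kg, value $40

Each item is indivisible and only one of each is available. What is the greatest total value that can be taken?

$115

Check high-value combinations within 16 kg:
- cherries+apricots+pears: weight 8+5+2=15, value 43+32+40=115
- apricots+quinces+pears: weight 5+8+2=15, value 32+21+40=93
- lemons+pears: weight 12+2=14, value 50+40=90
- cherries+pears: weight 8+2=10, value 43+40=83
Best: $115.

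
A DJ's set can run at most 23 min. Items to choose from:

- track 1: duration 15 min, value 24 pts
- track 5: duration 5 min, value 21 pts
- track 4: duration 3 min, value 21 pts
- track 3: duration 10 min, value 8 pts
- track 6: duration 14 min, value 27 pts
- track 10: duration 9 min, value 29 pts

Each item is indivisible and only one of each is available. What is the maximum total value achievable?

Check high-value combinations within 23 min:
- track 5+track 4+track 10: duration 5+3+9=17, value 21+21+29=71
- track 5+track 4+track 6: duration 5+3+14=22, value 21+21+27=69
- track 1+track 5+track 4: duration 15+5+3=23, value 24+21+21=66
- track 4+track 3+track 10: duration 3+10+9=22, value 21+8+29=58
- track 6+track 10: duration 14+9=23, value 27+29=56
Best: 71 pts.

71 pts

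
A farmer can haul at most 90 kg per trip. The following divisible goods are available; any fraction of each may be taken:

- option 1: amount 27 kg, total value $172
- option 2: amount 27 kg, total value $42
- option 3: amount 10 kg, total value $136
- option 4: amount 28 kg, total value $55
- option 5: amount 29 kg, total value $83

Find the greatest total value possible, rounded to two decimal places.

Take in order of value per unit:
- option 3 (136/10 per unit): all 10 → value 136, running total 136.00
- option 1 (172/27 per unit): all 27 → value 172, running total 308.00
- option 5 (83/29 per unit): all 29 → value 83, running total 391.00
- option 4 (55/28 per unit): 24 of 28 → value 24×55/28 = 47.1429, running total 438.14
Total 438.14.

438.14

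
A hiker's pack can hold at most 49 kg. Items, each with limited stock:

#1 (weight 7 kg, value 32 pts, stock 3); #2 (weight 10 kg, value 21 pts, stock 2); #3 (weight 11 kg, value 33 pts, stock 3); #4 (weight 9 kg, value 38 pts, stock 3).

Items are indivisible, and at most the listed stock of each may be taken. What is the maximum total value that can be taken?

210 pts

Best selections within weight 49 and stock limits:
- 3×#1 + 3×#4: weight 48, value 210
- 3×#1 + 1×#2 + 2×#4: weight 49, value 193
Best: 210 pts.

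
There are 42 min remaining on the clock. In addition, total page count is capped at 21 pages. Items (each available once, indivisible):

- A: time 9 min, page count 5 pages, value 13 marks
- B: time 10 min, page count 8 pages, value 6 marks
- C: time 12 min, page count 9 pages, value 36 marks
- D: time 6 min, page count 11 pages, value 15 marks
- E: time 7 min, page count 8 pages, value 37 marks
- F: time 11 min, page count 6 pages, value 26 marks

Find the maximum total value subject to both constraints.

76 marks

Feasible sets respecting both limits:
- A+E+F: time 27, page count 19, value 76
- A+C+F: time 32, page count 20, value 75
- C+E: time 19, page count 17, value 73
Best: 76 marks.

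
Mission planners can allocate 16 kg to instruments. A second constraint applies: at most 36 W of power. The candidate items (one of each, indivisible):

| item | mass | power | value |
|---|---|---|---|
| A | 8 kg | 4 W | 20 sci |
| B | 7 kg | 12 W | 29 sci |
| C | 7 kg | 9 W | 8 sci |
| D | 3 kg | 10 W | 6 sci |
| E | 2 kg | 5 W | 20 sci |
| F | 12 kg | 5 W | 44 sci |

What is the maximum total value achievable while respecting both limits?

64 sci

Feasible sets respecting both limits:
- E+F: mass 14, power 10, value 64
- B+C+E: mass 16, power 26, value 57
- B+D+E: mass 12, power 27, value 55
Best: 64 sci.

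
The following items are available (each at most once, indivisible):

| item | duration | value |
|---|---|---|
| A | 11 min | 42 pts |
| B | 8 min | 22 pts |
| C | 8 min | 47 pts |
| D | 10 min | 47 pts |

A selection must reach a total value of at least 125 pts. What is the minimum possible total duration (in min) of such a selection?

29

Subsets with value ≥ 125, sorted by total duration:
- A+C+D: duration 29, value 136
- A+B+C+D: duration 37, value 158
Minimum duration: 29 min.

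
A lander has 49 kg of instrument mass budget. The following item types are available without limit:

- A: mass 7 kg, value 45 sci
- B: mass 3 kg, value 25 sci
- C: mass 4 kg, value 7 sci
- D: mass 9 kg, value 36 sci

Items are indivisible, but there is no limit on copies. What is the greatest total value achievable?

400 sci

Best value-per-unit is B at 25/3, and filling with it alone uses mass 16×3=48. No mix of the others beats 16×25 = 400.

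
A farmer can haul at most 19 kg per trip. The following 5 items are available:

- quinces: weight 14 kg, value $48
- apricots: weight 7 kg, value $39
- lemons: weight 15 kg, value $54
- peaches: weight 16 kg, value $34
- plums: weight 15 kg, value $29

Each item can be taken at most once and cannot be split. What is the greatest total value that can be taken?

$54

Check high-value combinations within 19 kg:
- lemons: weight 15, value 54
- quinces: weight 14, value 48
- apricots: weight 7, value 39
- peaches: weight 16, value 34
- plums: weight 15, value 29
Best: $54.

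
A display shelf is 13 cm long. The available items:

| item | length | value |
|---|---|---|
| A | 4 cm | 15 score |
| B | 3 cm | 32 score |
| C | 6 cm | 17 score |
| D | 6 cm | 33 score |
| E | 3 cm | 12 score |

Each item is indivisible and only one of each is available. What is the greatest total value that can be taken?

Check high-value combinations within 13 cm:
- A+B+D: length 4+3+6=13, value 15+32+33=80
- B+D+E: length 3+6+3=12, value 32+33+12=77
- B+D: length 3+6=9, value 32+33=65
- A+B+C: length 4+3+6=13, value 15+32+17=64
- B+C+E: length 3+6+3=12, value 32+17+12=61
Best: 80 score.

80 score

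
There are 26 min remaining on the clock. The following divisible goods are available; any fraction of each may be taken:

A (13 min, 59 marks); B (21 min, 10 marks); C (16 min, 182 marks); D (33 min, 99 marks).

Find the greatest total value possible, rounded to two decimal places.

227.38

Take in order of value per unit:
- C (182/16 per unit): all 16 → value 182, running total 182.00
- A (59/13 per unit): 10 of 13 → value 10×59/13 = 45.3846, running total 227.38
Total 227.38.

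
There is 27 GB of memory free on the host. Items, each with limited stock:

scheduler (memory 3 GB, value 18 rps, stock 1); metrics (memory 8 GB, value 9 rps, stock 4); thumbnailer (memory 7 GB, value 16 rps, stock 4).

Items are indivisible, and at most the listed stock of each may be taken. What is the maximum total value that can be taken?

Best selections within memory 27 and stock limits:
- 1×scheduler + 3×thumbnailer: memory 24, value 66
- 1×scheduler + 1×metrics + 2×thumbnailer: memory 25, value 59
Best: 66 rps.

66 rps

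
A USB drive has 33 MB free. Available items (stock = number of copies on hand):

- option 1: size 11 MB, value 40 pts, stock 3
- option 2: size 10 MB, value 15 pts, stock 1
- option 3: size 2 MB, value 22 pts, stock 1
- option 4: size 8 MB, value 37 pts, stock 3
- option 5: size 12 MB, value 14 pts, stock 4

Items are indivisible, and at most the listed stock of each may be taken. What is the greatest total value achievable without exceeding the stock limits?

139 pts

Top feasible selections:
- 2×option 1 + 1×option 3 + 1×option 4: size 32, value 139
- 1×option 1 + 1×option 3 + 2×option 4: size 29, value 136
Best: 139 pts.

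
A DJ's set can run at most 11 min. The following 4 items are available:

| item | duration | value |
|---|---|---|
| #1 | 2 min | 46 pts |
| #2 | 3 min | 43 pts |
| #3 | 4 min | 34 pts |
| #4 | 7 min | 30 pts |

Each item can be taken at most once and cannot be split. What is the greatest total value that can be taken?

123 pts

Check high-value combinations within 11 min:
- #1+#2+#3: duration 2+3+4=9, value 46+43+34=123
- #1+#2: duration 2+3=5, value 46+43=89
- #1+#3: duration 2+4=6, value 46+34=80
- #2+#3: duration 3+4=7, value 43+34=77
- #1+#4: duration 2+7=9, value 46+30=76
Best: 123 pts.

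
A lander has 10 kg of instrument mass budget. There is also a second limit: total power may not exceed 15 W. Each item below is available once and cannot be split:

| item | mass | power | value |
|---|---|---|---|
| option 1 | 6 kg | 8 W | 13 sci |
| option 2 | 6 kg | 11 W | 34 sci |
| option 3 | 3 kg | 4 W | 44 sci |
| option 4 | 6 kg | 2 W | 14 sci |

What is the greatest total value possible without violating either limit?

78 sci

Feasible sets respecting both limits:
- option 2+option 3: mass 9, power 15, value 78
- option 3+option 4: mass 9, power 6, value 58
- option 1+option 3: mass 9, power 12, value 57
- option 3: mass 3, power 4, value 44
Best: 78 sci.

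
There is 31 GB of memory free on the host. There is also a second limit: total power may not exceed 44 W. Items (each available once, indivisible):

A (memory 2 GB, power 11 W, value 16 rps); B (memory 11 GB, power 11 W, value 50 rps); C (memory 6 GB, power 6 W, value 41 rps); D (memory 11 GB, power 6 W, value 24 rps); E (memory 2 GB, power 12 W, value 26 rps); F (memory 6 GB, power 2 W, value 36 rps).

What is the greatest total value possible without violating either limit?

169 rps

Feasible sets respecting both limits:
- A+B+C+E+F: memory 27, power 42, value 169
- B+C+E+F: memory 25, power 31, value 153
- A+B+C+F: memory 25, power 30, value 143
Best: 169 rps.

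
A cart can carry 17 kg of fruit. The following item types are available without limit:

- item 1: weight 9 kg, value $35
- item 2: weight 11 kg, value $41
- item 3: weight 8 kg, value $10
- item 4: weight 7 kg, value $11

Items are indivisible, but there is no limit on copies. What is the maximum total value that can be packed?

$46

Best value-per-unit is item 1 at 35/9; filling with it alone gives 1×35 = 35.
Optimal mix: 1×item 1 + 1×item 4 → weight 16, value 46.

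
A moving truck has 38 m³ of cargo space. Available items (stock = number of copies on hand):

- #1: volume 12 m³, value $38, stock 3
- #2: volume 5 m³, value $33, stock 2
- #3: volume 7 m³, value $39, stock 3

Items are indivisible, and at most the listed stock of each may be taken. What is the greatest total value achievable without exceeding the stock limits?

Best selections within volume 38 and stock limits:
- 1×#1 + 1×#2 + 3×#3: volume 38, value 188
- 2×#2 + 3×#3: volume 31, value 183
- 1×#1 + 2×#2 + 2×#3: volume 36, value 182
- 1×#1 + 3×#3: volume 33, value 155
Best: $188.

$188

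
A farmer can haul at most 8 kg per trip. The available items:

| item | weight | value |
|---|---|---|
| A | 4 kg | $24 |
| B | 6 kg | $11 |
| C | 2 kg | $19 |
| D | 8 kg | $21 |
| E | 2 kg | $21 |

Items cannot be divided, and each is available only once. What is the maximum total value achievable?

$64

Check high-value combinations within 8 kg:
- A+C+E: weight 4+2+2=8, value 24+19+21=64
- A+E: weight 4+2=6, value 24+21=45
- A+C: weight 4+2=6, value 24+19=43
- C+E: weight 2+2=4, value 19+21=40
Best: $64.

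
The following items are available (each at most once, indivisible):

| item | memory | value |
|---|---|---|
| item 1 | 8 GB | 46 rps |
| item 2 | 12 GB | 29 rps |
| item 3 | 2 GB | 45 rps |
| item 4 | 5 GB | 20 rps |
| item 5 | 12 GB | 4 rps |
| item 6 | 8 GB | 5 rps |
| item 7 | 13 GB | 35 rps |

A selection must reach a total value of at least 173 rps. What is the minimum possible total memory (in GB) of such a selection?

40

Subsets with value ≥ 173, sorted by total memory:
- item 1+item 2+item 3+item 4+item 7: memory 40, value 175
- item 1+item 2+item 3+item 4+item 6+item 7: memory 48, value 180
- item 1+item 2+item 3+item 4+item 5+item 7: memory 52, value 179
- item 1+item 2+item 3+item 4+item 5+item 6+item 7: memory 60, value 184
Minimum memory: 40 GB.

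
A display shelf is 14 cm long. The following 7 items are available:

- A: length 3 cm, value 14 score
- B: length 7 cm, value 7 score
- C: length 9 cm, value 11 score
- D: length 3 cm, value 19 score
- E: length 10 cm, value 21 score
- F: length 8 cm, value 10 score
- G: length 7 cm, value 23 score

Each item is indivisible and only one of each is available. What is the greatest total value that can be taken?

56 score

Check high-value combinations within 14 cm:
- A+D+G: length 3+3+7=13, value 14+19+23=56
- A+D+F: length 3+3+8=14, value 14+19+10=43
- D+G: length 3+7=10, value 19+23=42
- A+B+D: length 3+7+3=13, value 14+7+19=40
Best: 56 score.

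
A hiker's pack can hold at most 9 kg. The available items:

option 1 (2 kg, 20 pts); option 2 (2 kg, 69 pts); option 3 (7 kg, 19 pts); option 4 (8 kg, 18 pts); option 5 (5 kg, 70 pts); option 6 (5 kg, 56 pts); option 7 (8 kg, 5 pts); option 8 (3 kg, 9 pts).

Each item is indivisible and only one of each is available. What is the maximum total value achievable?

Check high-value combinations within 9 kg:
- option 1+option 2+option 5: weight 2+2+5=9, value 20+69+70=159
- option 1+option 2+option 6: weight 2+2+5=9, value 20+69+56=145
- option 2+option 5: weight 2+5=7, value 69+70=139
Best: 159 pts.

159 pts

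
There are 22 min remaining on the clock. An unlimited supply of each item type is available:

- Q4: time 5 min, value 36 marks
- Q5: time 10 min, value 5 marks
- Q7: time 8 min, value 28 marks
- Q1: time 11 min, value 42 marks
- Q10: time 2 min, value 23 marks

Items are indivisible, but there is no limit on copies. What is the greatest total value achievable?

Best value-per-unit is Q10 at 23/2, and filling with it alone uses time 11×2=22. No mix of the others beats 11×23 = 253.

253 marks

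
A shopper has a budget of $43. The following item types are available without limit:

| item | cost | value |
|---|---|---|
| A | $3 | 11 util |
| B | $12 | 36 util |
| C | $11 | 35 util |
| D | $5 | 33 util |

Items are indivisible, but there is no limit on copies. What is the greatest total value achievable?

275 util

Best value-per-unit is D at 33/5; filling with it alone gives 8×33 = 264.
Optimal mix: 1×A + 8×D → cost 43, value 275.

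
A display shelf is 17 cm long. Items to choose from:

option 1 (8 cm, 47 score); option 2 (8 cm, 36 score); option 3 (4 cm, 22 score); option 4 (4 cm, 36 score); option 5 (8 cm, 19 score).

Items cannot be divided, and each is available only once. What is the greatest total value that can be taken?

This is a 0/1 knapsack; check combinations near the capacity.
- option 1+option 3+option 4: length 8+4+4=16, value 47+22+36=105
- option 2+option 3+option 4: length 8+4+4=16, value 36+22+36=94
- option 1+option 4: length 8+4=12, value 47+36=83
- option 1+option 2: length 8+8=16, value 47+36=83
Best: 105 score.

105 score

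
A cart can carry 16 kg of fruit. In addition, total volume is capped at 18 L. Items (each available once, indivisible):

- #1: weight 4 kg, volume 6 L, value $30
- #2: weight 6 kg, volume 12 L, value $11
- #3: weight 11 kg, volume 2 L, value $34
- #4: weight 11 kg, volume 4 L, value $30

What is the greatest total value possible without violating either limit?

$64

Feasible sets respecting both limits:
- #1+#3: weight 15, volume 8, value 64
- #1+#4: weight 15, volume 10, value 60
- #1+#2: weight 10, volume 18, value 41
Best: $64.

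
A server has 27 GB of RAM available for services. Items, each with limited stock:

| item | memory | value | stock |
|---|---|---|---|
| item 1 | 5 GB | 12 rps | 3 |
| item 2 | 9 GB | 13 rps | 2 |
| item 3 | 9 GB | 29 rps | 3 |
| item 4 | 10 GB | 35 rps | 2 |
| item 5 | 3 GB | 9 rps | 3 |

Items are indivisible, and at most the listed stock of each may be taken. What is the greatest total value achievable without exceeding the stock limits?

88 rps

Top feasible selections:
- 2×item 4 + 2×item 5: memory 26, value 88
- 3×item 3: memory 27, value 87
- 2×item 3 + 3×item 5: memory 27, value 85
Best: 88 rps.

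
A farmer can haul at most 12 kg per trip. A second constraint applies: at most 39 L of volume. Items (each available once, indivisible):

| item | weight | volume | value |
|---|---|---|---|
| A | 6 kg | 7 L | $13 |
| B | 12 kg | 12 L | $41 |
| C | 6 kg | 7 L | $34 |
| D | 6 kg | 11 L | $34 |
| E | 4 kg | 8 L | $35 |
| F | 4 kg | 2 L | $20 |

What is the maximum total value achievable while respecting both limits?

$69

Feasible sets respecting both limits:
- C+E: weight 10, volume 15, value 69
- D+E: weight 10, volume 19, value 69
- C+D: weight 12, volume 18, value 68
- E+F: weight 8, volume 10, value 55
Best: $69.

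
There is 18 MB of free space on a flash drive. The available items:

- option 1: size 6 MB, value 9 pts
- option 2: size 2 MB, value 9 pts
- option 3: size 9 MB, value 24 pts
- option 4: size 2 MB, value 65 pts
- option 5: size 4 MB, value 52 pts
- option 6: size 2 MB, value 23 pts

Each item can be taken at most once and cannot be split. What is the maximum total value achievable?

164 pts

Check high-value combinations within 18 MB:
- option 3+option 4+option 5+option 6: size 9+2+4+2=17, value 24+65+52+23=164
- option 1+option 2+option 4+option 5+option 6: size 6+2+2+4+2=16, value 9+9+65+52+23=158
- option 2+option 3+option 4+option 5: size 2+9+2+4=17, value 9+24+65+52=150
Best: 164 pts.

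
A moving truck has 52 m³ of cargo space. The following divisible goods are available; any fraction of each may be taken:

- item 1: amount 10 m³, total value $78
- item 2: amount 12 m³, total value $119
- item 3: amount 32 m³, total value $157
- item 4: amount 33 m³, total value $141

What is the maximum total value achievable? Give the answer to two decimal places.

344.19

Take in order of value per unit:
- item 2 (119/12 per unit): all 12 → value 119, running total 119.00
- item 1 (78/10 per unit): all 10 → value 78, running total 197.00
- item 3 (157/32 per unit): 30 of 32 → value 30×157/32 = 147.1875, running total 344.19
Total 344.19.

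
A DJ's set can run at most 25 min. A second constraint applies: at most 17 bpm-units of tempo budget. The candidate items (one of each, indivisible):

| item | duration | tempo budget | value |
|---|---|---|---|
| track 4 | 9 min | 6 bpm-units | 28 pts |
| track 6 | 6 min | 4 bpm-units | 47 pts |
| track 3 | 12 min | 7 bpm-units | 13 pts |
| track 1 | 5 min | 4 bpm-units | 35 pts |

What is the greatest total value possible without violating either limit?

110 pts

Feasible sets respecting both limits:
- track 4+track 6+track 1: duration 20, tempo budget 14, value 110
- track 6+track 3+track 1: duration 23, tempo budget 15, value 95
- track 6+track 1: duration 11, tempo budget 8, value 82
Best: 110 pts.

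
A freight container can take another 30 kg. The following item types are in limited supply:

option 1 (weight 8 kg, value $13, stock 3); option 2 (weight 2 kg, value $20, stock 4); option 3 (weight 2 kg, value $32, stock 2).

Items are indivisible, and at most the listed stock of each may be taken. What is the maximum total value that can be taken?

Top feasible selections:
- 2×option 1 + 4×option 2 + 2×option 3: weight 28, value 170
- 1×option 1 + 4×option 2 + 2×option 3: weight 20, value 157
Best: $170.

$170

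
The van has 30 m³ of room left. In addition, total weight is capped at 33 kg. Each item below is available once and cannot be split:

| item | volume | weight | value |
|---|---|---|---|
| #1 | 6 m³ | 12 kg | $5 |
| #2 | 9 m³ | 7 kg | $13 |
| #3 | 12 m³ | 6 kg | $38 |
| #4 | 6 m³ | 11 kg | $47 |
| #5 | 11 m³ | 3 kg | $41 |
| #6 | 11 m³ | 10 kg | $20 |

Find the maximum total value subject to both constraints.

$126

Feasible sets respecting both limits:
- #3+#4+#5: volume 29, weight 20, value 126
- #4+#5+#6: volume 28, weight 24, value 108
- #3+#4+#6: volume 29, weight 27, value 105
Best: $126.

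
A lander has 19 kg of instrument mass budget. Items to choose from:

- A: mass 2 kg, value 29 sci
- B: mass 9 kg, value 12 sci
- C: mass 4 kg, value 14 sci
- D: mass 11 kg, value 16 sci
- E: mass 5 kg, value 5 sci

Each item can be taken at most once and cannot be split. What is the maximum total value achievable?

Check high-value combinations within 19 kg:
- A+C+D: mass 2+4+11=17, value 29+14+16=59
- A+B+C: mass 2+9+4=15, value 29+12+14=55
- A+D+E: mass 2+11+5=18, value 29+16+5=50
Best: 59 sci.

59 sci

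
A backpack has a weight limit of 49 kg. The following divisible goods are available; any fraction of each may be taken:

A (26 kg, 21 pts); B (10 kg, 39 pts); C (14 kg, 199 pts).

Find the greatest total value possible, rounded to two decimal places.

Take in order of value per unit:
- C (199/14 per unit): all 14 → value 199, running total 199.00
- B (39/10 per unit): all 10 → value 39, running total 238.00
- A (21/26 per unit): 25 of 26 → value 25×21/26 = 20.1923, running total 258.19
Total 258.19.

258.19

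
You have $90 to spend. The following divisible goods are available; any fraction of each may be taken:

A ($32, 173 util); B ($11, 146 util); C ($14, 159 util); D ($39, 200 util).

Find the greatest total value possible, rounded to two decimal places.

Take in order of value per unit:
- B (146/11 per unit): all 11 → value 146, running total 146.00
- C (159/14 per unit): all 14 → value 159, running total 305.00
- A (173/32 per unit): all 32 → value 173, running total 478.00
- D (200/39 per unit): 33 of 39 → value 33×200/39 = 169.2308, running total 647.23
Total 647.23.

647.23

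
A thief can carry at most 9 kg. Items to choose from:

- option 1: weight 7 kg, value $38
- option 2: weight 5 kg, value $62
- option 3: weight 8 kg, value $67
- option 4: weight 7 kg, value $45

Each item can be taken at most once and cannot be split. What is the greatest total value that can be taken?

Check high-value combinations within 9 kg:
- option 3: weight 8, value 67
- option 2: weight 5, value 62
- option 4: weight 7, value 45
Best: $67.

$67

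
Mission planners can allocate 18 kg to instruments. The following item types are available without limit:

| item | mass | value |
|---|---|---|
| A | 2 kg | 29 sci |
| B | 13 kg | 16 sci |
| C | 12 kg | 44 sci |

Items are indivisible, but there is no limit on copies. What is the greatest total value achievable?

Best value-per-unit is A at 29/2, and filling with it alone uses mass 9×2=18. No mix of the others beats 9×29 = 261.

261 sci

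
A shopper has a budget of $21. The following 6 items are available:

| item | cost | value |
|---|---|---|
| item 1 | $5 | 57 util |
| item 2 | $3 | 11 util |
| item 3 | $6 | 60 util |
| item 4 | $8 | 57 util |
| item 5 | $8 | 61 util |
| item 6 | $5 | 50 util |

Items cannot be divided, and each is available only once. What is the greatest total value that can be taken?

Check high-value combinations within $21:
- item 1+item 2+item 5+item 6: cost 5+3+8+5=21, value 57+11+61+50=179
- item 1+item 3+item 5: cost 5+6+8=19, value 57+60+61=178
- item 1+item 2+item 3+item 6: cost 5+3+6+5=19, value 57+11+60+50=178
- item 1+item 4+item 5: cost 5+8+8=21, value 57+57+61=175
- item 1+item 2+item 4+item 6: cost 5+3+8+5=21, value 57+11+57+50=175
Best: 179 util.

179 util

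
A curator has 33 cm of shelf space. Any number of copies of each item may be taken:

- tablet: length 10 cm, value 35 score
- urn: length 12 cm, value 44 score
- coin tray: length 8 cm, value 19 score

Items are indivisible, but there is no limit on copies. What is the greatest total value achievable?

Best value-per-unit is urn at 44/12; filling with it alone gives 2×44 = 88.
Optimal mix: 2×tablet + 1×urn → length 32, value 114.

114 score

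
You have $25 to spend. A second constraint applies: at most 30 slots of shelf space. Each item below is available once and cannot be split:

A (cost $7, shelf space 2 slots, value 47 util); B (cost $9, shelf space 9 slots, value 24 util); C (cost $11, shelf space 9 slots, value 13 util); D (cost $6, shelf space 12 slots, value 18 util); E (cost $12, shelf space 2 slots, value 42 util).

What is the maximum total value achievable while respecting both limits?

107 util

Feasible sets respecting both limits:
- A+D+E: cost 25, shelf space 16, value 107
- A+B+D: cost 22, shelf space 23, value 89
- A+E: cost 19, shelf space 4, value 89
- A+C+D: cost 24, shelf space 23, value 78
Best: 107 util.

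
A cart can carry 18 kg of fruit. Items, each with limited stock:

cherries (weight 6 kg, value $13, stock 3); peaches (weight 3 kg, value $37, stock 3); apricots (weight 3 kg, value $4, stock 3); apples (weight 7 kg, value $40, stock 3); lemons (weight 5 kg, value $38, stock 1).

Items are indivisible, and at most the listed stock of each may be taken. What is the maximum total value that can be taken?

Top feasible selections:
- 3×peaches + 1×apricots + 1×lemons: weight 17, value 153
- 2×peaches + 1×apples + 1×lemons: weight 18, value 152
Best: $153.

$153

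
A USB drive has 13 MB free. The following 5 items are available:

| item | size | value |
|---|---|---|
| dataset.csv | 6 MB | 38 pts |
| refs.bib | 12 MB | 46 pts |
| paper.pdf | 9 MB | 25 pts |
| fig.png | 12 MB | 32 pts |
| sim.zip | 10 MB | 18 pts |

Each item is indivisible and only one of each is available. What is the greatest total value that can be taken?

This is a 0/1 knapsack; check combinations near the capacity.
- refs.bib: size 12, value 46
- dataset.csv: size 6, value 38
- fig.png: size 12, value 32
- paper.pdf: size 9, value 25
- sim.zip: size 10, value 18
Best: 46 pts.

46 pts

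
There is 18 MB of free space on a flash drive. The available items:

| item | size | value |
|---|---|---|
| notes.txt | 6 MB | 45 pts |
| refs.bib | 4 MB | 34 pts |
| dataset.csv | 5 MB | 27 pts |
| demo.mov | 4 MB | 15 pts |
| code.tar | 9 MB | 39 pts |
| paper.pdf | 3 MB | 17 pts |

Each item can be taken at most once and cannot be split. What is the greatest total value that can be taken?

Check high-value combinations within 18 MB:
- notes.txt+refs.bib+dataset.csv+paper.pdf: size 6+4+5+3=18, value 45+34+27+17=123
- notes.txt+refs.bib+demo.mov+paper.pdf: size 6+4+4+3=17, value 45+34+15+17=111
- notes.txt+refs.bib+dataset.csv: size 6+4+5=15, value 45+34+27=106
- notes.txt+dataset.csv+demo.mov+paper.pdf: size 6+5+4+3=18, value 45+27+15+17=104
Best: 123 pts.

123 pts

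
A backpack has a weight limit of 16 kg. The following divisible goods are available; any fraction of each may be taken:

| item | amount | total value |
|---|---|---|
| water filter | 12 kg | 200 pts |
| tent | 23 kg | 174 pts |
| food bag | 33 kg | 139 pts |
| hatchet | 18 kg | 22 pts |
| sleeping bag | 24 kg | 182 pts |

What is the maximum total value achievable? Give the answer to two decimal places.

Take in order of value per unit:
- water filter (200/12 per unit): all 12 → value 200, running total 200.00
- sleeping bag (182/24 per unit): 4 of 24 → value 4×182/24 = 30.3333, running total 230.33
Total 230.33.

230.33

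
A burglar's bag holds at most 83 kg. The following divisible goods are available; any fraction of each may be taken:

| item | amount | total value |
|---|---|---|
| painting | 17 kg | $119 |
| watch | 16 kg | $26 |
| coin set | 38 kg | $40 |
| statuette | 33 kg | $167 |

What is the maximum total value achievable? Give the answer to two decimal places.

Take in order of value per unit:
- painting (119/17 per unit): all 17 → value 119, running total 119.00
- statuette (167/33 per unit): all 33 → value 167, running total 286.00
- watch (26/16 per unit): all 16 → value 26, running total 312.00
- coin set (40/38 per unit): 17 of 38 → value 17×40/38 = 17.8947, running total 329.89
Total 329.89.

329.89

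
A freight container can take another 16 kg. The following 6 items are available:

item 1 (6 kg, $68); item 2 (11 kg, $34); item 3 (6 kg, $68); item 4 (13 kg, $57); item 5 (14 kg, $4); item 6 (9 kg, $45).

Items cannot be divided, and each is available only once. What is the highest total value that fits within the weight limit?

Check high-value combinations within 16 kg:
- item 1+item 3: weight 6+6=12, value 68+68=136
- item 1+item 6: weight 6+9=15, value 68+45=113
- item 3+item 6: weight 6+9=15, value 68+45=113
- item 1: weight 6, value 68
Best: $136.

$136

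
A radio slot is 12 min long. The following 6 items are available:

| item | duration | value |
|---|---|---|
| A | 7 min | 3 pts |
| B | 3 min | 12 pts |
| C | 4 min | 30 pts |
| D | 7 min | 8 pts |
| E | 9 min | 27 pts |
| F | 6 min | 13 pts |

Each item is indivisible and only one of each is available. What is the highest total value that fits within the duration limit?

43 pts

Check high-value combinations within 12 min:
- C+F: duration 4+6=10, value 30+13=43
- B+C: duration 3+4=7, value 12+30=42
- B+E: duration 3+9=12, value 12+27=39
Best: 43 pts.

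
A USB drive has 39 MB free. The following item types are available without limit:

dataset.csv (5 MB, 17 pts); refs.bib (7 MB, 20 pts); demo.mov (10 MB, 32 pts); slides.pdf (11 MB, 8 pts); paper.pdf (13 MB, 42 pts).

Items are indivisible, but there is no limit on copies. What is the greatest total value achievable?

Best value-per-unit is dataset.csv at 17/5; filling with it alone gives 7×17 = 119.
Optimal mix: 5×dataset.csv + 1×paper.pdf → size 38, value 127.

127 pts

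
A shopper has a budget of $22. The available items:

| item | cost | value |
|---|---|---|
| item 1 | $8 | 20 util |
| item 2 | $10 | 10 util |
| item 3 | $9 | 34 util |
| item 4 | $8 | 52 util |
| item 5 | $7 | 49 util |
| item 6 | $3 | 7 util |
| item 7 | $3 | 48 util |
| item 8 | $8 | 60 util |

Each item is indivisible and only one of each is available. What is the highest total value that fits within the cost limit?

Check high-value combinations within $22:
- item 4+item 6+item 7+item 8: cost 8+3+3+8=22, value 52+7+48+60=167
- item 5+item 6+item 7+item 8: cost 7+3+3+8=21, value 49+7+48+60=164
- item 4+item 7+item 8: cost 8+3+8=19, value 52+48+60=160
- item 5+item 7+item 8: cost 7+3+8=18, value 49+48+60=157
Best: 167 util.

167 util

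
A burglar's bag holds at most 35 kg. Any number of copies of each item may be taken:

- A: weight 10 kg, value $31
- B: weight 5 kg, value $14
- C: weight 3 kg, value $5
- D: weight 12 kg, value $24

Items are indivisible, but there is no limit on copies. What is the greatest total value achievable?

$107

Best value-per-unit is A at 31/10; filling with it alone gives 3×31 = 93.
Optimal mix: 3×A + 1×B → weight 35, value 107.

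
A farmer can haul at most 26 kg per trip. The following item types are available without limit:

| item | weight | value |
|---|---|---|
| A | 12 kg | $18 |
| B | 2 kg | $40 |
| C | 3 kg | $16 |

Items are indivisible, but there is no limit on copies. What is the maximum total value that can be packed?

$520

Best value-per-unit is B at 40/2, and filling with it alone uses weight 13×2=26. No mix of the others beats 13×40 = 520.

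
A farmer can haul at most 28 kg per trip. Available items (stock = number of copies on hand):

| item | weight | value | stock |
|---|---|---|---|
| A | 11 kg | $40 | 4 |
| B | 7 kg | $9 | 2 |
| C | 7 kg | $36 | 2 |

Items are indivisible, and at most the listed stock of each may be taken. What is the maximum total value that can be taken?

Top feasible selections:
- 1×A + 2×C: weight 25, value 112
- 2×B + 2×C: weight 28, value 90
- 1×A + 1×B + 1×C: weight 25, value 85
Best: $112.

$112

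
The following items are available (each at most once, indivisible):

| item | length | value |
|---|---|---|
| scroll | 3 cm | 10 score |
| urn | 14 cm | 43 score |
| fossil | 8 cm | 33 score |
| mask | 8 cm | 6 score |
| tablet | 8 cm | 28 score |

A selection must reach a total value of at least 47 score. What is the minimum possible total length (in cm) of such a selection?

Subsets with value ≥ 47, sorted by total length:
- fossil+tablet: length 16, value 61
- scroll+urn: length 17, value 53
Minimum length: 16 cm.

16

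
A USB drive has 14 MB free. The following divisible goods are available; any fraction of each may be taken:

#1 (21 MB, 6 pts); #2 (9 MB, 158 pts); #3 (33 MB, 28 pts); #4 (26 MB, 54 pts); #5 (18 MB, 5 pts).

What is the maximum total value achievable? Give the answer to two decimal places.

Take in order of value per unit:
- #2 (158/9 per unit): all 9 → value 158, running total 158.00
- #4 (54/26 per unit): 5 of 26 → value 5×54/26 = 10.3846, running total 168.38
Total 168.38.

168.38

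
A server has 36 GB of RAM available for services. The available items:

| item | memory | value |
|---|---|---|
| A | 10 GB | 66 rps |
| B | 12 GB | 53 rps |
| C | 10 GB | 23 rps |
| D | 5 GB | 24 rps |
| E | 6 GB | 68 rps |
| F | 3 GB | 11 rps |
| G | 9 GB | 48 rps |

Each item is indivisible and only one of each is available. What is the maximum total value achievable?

This is a 0/1 knapsack; check combinations near the capacity.
- A+B+D+E+F: memory 10+12+5+6+3=36, value 66+53+24+68+11=222
- A+D+E+F+G: memory 10+5+6+3+9=33, value 66+24+68+11+48=217
- A+B+D+E: memory 10+12+5+6=33, value 66+53+24+68=211
Best: 222 rps.

222 rps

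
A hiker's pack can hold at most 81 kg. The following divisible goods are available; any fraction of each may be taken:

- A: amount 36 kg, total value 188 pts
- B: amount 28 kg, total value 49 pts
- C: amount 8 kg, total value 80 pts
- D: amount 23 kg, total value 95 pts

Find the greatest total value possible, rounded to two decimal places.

Take in order of value per unit:
- C (80/8 per unit): all 8 → value 80, running total 80.00
- A (188/36 per unit): all 36 → value 188, running total 268.00
- D (95/23 per unit): all 23 → value 95, running total 363.00
- B (49/28 per unit): 14 of 28 → value 14×49/28 = 24.5000, running total 387.50
Total 387.50.

387.50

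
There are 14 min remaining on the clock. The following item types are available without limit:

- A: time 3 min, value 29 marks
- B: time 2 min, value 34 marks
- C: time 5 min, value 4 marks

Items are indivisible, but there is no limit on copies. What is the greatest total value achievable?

238 marks

Best value-per-unit is B at 34/2, and filling with it alone uses time 7×2=14. No mix of the others beats 7×34 = 238.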